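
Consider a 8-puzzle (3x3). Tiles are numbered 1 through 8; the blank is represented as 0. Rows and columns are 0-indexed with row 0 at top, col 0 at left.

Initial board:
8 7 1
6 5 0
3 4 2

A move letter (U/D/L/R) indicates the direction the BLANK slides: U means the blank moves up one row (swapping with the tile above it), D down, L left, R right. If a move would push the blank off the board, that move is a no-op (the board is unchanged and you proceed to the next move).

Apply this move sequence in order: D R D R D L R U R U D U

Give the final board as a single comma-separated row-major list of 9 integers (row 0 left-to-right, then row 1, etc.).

After move 1 (D):
8 7 1
6 5 2
3 4 0

After move 2 (R):
8 7 1
6 5 2
3 4 0

After move 3 (D):
8 7 1
6 5 2
3 4 0

After move 4 (R):
8 7 1
6 5 2
3 4 0

After move 5 (D):
8 7 1
6 5 2
3 4 0

After move 6 (L):
8 7 1
6 5 2
3 0 4

After move 7 (R):
8 7 1
6 5 2
3 4 0

After move 8 (U):
8 7 1
6 5 0
3 4 2

After move 9 (R):
8 7 1
6 5 0
3 4 2

After move 10 (U):
8 7 0
6 5 1
3 4 2

After move 11 (D):
8 7 1
6 5 0
3 4 2

After move 12 (U):
8 7 0
6 5 1
3 4 2

Answer: 8, 7, 0, 6, 5, 1, 3, 4, 2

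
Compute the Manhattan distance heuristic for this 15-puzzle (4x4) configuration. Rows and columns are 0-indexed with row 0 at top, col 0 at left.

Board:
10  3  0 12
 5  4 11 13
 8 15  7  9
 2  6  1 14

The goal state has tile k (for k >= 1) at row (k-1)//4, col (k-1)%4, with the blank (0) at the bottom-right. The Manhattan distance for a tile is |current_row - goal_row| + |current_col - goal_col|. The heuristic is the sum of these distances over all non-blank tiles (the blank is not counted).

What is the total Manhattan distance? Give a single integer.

Tile 10: at (0,0), goal (2,1), distance |0-2|+|0-1| = 3
Tile 3: at (0,1), goal (0,2), distance |0-0|+|1-2| = 1
Tile 12: at (0,3), goal (2,3), distance |0-2|+|3-3| = 2
Tile 5: at (1,0), goal (1,0), distance |1-1|+|0-0| = 0
Tile 4: at (1,1), goal (0,3), distance |1-0|+|1-3| = 3
Tile 11: at (1,2), goal (2,2), distance |1-2|+|2-2| = 1
Tile 13: at (1,3), goal (3,0), distance |1-3|+|3-0| = 5
Tile 8: at (2,0), goal (1,3), distance |2-1|+|0-3| = 4
Tile 15: at (2,1), goal (3,2), distance |2-3|+|1-2| = 2
Tile 7: at (2,2), goal (1,2), distance |2-1|+|2-2| = 1
Tile 9: at (2,3), goal (2,0), distance |2-2|+|3-0| = 3
Tile 2: at (3,0), goal (0,1), distance |3-0|+|0-1| = 4
Tile 6: at (3,1), goal (1,1), distance |3-1|+|1-1| = 2
Tile 1: at (3,2), goal (0,0), distance |3-0|+|2-0| = 5
Tile 14: at (3,3), goal (3,1), distance |3-3|+|3-1| = 2
Sum: 3 + 1 + 2 + 0 + 3 + 1 + 5 + 4 + 2 + 1 + 3 + 4 + 2 + 5 + 2 = 38

Answer: 38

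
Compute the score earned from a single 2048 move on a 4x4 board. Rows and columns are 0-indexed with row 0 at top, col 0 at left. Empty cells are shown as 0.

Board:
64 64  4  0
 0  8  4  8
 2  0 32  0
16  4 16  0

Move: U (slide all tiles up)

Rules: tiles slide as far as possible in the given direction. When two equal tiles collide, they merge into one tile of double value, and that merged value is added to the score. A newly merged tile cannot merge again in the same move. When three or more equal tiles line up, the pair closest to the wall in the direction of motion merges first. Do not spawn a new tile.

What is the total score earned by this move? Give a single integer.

Slide up:
col 0: [64, 0, 2, 16] -> [64, 2, 16, 0]  score +0 (running 0)
col 1: [64, 8, 0, 4] -> [64, 8, 4, 0]  score +0 (running 0)
col 2: [4, 4, 32, 16] -> [8, 32, 16, 0]  score +8 (running 8)
col 3: [0, 8, 0, 0] -> [8, 0, 0, 0]  score +0 (running 8)
Board after move:
64 64  8  8
 2  8 32  0
16  4 16  0
 0  0  0  0

Answer: 8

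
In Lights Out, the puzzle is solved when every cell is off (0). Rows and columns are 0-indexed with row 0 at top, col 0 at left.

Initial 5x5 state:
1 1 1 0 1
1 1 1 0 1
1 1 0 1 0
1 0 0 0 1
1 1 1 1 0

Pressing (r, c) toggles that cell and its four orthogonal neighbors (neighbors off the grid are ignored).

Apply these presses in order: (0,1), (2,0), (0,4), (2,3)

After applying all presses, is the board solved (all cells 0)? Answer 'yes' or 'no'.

Answer: no

Derivation:
After press 1 at (0,1):
0 0 0 0 1
1 0 1 0 1
1 1 0 1 0
1 0 0 0 1
1 1 1 1 0

After press 2 at (2,0):
0 0 0 0 1
0 0 1 0 1
0 0 0 1 0
0 0 0 0 1
1 1 1 1 0

After press 3 at (0,4):
0 0 0 1 0
0 0 1 0 0
0 0 0 1 0
0 0 0 0 1
1 1 1 1 0

After press 4 at (2,3):
0 0 0 1 0
0 0 1 1 0
0 0 1 0 1
0 0 0 1 1
1 1 1 1 0

Lights still on: 11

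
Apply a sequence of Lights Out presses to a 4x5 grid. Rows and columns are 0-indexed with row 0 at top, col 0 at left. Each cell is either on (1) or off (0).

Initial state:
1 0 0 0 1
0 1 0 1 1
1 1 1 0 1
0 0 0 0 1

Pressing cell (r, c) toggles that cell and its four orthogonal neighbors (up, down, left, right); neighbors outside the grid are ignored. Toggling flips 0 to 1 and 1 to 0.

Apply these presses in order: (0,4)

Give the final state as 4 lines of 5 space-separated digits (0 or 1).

After press 1 at (0,4):
1 0 0 1 0
0 1 0 1 0
1 1 1 0 1
0 0 0 0 1

Answer: 1 0 0 1 0
0 1 0 1 0
1 1 1 0 1
0 0 0 0 1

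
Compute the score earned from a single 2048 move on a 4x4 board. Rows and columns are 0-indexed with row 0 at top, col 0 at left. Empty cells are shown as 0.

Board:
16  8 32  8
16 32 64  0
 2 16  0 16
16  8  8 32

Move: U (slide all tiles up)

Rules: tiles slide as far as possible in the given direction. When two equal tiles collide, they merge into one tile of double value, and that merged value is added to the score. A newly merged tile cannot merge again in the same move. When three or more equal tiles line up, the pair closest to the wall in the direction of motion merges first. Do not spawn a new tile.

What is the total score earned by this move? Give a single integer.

Slide up:
col 0: [16, 16, 2, 16] -> [32, 2, 16, 0]  score +32 (running 32)
col 1: [8, 32, 16, 8] -> [8, 32, 16, 8]  score +0 (running 32)
col 2: [32, 64, 0, 8] -> [32, 64, 8, 0]  score +0 (running 32)
col 3: [8, 0, 16, 32] -> [8, 16, 32, 0]  score +0 (running 32)
Board after move:
32  8 32  8
 2 32 64 16
16 16  8 32
 0  8  0  0

Answer: 32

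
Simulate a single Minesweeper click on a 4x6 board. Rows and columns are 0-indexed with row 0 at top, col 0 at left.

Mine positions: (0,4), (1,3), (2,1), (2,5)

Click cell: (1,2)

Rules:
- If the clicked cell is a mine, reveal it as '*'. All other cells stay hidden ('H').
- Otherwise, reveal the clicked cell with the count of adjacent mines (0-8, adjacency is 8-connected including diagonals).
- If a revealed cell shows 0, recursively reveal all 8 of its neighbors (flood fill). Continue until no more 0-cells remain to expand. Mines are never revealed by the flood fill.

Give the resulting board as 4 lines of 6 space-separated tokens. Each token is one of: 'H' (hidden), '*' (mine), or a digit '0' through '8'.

H H H H H H
H H 2 H H H
H H H H H H
H H H H H H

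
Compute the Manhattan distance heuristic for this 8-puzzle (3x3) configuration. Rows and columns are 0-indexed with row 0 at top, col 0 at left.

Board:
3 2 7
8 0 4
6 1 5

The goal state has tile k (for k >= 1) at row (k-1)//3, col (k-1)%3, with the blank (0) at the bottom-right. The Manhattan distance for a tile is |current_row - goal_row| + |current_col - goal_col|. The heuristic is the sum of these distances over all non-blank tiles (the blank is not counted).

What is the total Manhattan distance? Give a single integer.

Answer: 18

Derivation:
Tile 3: (0,0)->(0,2) = 2
Tile 2: (0,1)->(0,1) = 0
Tile 7: (0,2)->(2,0) = 4
Tile 8: (1,0)->(2,1) = 2
Tile 4: (1,2)->(1,0) = 2
Tile 6: (2,0)->(1,2) = 3
Tile 1: (2,1)->(0,0) = 3
Tile 5: (2,2)->(1,1) = 2
Sum: 2 + 0 + 4 + 2 + 2 + 3 + 3 + 2 = 18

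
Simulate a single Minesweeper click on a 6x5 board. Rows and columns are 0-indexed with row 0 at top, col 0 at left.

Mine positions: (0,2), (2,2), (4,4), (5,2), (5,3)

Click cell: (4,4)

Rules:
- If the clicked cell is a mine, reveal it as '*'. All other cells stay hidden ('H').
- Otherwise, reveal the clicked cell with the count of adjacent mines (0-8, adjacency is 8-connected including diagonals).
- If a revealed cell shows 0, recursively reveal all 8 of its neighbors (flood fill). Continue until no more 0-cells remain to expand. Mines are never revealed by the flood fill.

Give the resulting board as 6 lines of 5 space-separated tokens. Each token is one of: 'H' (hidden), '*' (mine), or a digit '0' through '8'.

H H H H H
H H H H H
H H H H H
H H H H H
H H H H *
H H H H H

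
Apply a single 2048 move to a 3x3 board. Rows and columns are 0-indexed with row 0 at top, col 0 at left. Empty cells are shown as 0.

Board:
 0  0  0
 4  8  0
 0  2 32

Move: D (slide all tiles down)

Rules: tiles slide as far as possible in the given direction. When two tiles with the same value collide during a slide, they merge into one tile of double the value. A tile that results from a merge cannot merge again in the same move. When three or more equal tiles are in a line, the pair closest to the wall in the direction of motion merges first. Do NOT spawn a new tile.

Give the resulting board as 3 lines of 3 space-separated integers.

Answer:  0  0  0
 0  8  0
 4  2 32

Derivation:
Slide down:
col 0: [0, 4, 0] -> [0, 0, 4]
col 1: [0, 8, 2] -> [0, 8, 2]
col 2: [0, 0, 32] -> [0, 0, 32]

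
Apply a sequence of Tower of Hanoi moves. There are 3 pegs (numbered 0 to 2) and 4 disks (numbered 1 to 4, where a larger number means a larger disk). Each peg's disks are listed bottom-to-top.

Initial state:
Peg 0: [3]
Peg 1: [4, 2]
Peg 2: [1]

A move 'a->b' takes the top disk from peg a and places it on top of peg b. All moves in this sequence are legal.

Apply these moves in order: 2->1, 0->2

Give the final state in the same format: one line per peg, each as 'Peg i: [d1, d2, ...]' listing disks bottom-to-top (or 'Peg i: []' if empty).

After move 1 (2->1):
Peg 0: [3]
Peg 1: [4, 2, 1]
Peg 2: []

After move 2 (0->2):
Peg 0: []
Peg 1: [4, 2, 1]
Peg 2: [3]

Answer: Peg 0: []
Peg 1: [4, 2, 1]
Peg 2: [3]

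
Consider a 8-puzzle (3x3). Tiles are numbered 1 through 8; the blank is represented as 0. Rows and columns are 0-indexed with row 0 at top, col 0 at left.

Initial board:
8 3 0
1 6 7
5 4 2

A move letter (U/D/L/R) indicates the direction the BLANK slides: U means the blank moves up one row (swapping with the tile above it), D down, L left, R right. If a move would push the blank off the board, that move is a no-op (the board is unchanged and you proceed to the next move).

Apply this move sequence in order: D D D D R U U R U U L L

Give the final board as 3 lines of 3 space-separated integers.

After move 1 (D):
8 3 7
1 6 0
5 4 2

After move 2 (D):
8 3 7
1 6 2
5 4 0

After move 3 (D):
8 3 7
1 6 2
5 4 0

After move 4 (D):
8 3 7
1 6 2
5 4 0

After move 5 (R):
8 3 7
1 6 2
5 4 0

After move 6 (U):
8 3 7
1 6 0
5 4 2

After move 7 (U):
8 3 0
1 6 7
5 4 2

After move 8 (R):
8 3 0
1 6 7
5 4 2

After move 9 (U):
8 3 0
1 6 7
5 4 2

After move 10 (U):
8 3 0
1 6 7
5 4 2

After move 11 (L):
8 0 3
1 6 7
5 4 2

After move 12 (L):
0 8 3
1 6 7
5 4 2

Answer: 0 8 3
1 6 7
5 4 2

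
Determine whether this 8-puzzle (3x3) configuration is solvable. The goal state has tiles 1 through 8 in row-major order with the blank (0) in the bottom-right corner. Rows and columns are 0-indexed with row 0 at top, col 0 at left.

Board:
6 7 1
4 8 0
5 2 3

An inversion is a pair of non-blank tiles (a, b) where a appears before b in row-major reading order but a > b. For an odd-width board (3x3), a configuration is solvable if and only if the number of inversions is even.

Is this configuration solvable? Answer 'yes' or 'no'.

Inversions (pairs i<j in row-major order where tile[i] > tile[j] > 0): 17
17 is odd, so the puzzle is not solvable.

Answer: no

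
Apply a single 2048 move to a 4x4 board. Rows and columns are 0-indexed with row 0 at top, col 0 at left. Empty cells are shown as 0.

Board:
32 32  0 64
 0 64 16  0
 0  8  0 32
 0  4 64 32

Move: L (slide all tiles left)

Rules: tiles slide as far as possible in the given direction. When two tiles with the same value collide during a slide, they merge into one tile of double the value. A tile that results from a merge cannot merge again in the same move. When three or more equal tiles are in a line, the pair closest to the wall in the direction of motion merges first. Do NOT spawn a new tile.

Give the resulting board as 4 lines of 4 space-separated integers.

Answer: 64 64  0  0
64 16  0  0
 8 32  0  0
 4 64 32  0

Derivation:
Slide left:
row 0: [32, 32, 0, 64] -> [64, 64, 0, 0]
row 1: [0, 64, 16, 0] -> [64, 16, 0, 0]
row 2: [0, 8, 0, 32] -> [8, 32, 0, 0]
row 3: [0, 4, 64, 32] -> [4, 64, 32, 0]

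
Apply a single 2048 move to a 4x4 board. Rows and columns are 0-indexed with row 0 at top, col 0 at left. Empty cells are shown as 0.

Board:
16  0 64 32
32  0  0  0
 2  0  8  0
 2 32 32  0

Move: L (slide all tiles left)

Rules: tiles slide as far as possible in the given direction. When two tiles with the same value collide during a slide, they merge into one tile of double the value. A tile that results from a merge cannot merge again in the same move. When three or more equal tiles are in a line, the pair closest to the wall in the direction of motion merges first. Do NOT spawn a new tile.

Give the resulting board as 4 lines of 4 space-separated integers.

Slide left:
row 0: [16, 0, 64, 32] -> [16, 64, 32, 0]
row 1: [32, 0, 0, 0] -> [32, 0, 0, 0]
row 2: [2, 0, 8, 0] -> [2, 8, 0, 0]
row 3: [2, 32, 32, 0] -> [2, 64, 0, 0]

Answer: 16 64 32  0
32  0  0  0
 2  8  0  0
 2 64  0  0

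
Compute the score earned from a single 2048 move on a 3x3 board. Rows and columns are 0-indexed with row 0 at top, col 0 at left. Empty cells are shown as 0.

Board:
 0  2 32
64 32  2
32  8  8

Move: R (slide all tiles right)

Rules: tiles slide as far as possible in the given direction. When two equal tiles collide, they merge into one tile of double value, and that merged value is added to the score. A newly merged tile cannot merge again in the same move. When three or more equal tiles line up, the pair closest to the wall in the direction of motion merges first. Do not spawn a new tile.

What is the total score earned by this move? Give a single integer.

Slide right:
row 0: [0, 2, 32] -> [0, 2, 32]  score +0 (running 0)
row 1: [64, 32, 2] -> [64, 32, 2]  score +0 (running 0)
row 2: [32, 8, 8] -> [0, 32, 16]  score +16 (running 16)
Board after move:
 0  2 32
64 32  2
 0 32 16

Answer: 16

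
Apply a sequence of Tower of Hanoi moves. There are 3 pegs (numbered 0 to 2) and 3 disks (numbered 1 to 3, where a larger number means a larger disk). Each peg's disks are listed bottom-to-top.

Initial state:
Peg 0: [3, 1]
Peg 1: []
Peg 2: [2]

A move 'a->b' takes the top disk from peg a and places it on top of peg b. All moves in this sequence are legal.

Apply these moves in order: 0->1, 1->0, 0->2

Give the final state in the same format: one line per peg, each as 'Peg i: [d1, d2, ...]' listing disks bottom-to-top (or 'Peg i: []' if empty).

Answer: Peg 0: [3]
Peg 1: []
Peg 2: [2, 1]

Derivation:
After move 1 (0->1):
Peg 0: [3]
Peg 1: [1]
Peg 2: [2]

After move 2 (1->0):
Peg 0: [3, 1]
Peg 1: []
Peg 2: [2]

After move 3 (0->2):
Peg 0: [3]
Peg 1: []
Peg 2: [2, 1]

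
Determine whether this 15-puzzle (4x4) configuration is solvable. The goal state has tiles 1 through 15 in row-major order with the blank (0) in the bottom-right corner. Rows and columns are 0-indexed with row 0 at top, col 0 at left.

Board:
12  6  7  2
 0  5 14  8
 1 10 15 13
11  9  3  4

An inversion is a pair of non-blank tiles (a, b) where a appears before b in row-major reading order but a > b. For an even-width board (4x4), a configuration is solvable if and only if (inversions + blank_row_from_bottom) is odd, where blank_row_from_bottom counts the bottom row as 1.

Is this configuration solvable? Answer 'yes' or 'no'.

Inversions: 53
Blank is in row 1 (0-indexed from top), which is row 3 counting from the bottom (bottom = 1).
53 + 3 = 56, which is even, so the puzzle is not solvable.

Answer: no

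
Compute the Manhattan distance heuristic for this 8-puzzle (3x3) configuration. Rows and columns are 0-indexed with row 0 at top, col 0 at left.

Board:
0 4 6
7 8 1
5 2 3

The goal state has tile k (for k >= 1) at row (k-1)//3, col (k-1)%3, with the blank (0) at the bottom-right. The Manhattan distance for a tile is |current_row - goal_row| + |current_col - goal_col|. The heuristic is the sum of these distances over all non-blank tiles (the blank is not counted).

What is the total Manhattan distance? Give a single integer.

Tile 4: (0,1)->(1,0) = 2
Tile 6: (0,2)->(1,2) = 1
Tile 7: (1,0)->(2,0) = 1
Tile 8: (1,1)->(2,1) = 1
Tile 1: (1,2)->(0,0) = 3
Tile 5: (2,0)->(1,1) = 2
Tile 2: (2,1)->(0,1) = 2
Tile 3: (2,2)->(0,2) = 2
Sum: 2 + 1 + 1 + 1 + 3 + 2 + 2 + 2 = 14

Answer: 14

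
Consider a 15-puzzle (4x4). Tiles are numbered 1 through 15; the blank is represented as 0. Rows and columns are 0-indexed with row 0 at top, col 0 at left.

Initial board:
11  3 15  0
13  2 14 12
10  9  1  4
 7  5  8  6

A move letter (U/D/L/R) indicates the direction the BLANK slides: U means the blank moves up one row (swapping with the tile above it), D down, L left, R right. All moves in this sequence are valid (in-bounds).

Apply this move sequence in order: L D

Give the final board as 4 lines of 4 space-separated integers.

After move 1 (L):
11  3  0 15
13  2 14 12
10  9  1  4
 7  5  8  6

After move 2 (D):
11  3 14 15
13  2  0 12
10  9  1  4
 7  5  8  6

Answer: 11  3 14 15
13  2  0 12
10  9  1  4
 7  5  8  6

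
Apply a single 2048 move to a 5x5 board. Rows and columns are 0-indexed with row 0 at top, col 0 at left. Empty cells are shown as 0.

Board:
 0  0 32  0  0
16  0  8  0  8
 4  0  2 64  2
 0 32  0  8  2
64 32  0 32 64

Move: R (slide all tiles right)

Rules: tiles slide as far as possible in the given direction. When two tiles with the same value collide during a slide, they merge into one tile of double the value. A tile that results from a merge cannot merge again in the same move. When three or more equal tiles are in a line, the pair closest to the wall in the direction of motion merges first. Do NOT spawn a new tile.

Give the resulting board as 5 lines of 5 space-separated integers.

Slide right:
row 0: [0, 0, 32, 0, 0] -> [0, 0, 0, 0, 32]
row 1: [16, 0, 8, 0, 8] -> [0, 0, 0, 16, 16]
row 2: [4, 0, 2, 64, 2] -> [0, 4, 2, 64, 2]
row 3: [0, 32, 0, 8, 2] -> [0, 0, 32, 8, 2]
row 4: [64, 32, 0, 32, 64] -> [0, 0, 64, 64, 64]

Answer:  0  0  0  0 32
 0  0  0 16 16
 0  4  2 64  2
 0  0 32  8  2
 0  0 64 64 64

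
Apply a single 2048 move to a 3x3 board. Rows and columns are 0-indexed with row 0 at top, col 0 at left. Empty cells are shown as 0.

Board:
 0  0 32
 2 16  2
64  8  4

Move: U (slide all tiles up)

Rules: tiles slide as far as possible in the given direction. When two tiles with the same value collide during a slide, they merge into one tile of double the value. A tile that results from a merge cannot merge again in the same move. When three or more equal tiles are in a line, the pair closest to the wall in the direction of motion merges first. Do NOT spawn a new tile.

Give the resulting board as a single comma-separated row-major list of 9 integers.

Slide up:
col 0: [0, 2, 64] -> [2, 64, 0]
col 1: [0, 16, 8] -> [16, 8, 0]
col 2: [32, 2, 4] -> [32, 2, 4]

Answer: 2, 16, 32, 64, 8, 2, 0, 0, 4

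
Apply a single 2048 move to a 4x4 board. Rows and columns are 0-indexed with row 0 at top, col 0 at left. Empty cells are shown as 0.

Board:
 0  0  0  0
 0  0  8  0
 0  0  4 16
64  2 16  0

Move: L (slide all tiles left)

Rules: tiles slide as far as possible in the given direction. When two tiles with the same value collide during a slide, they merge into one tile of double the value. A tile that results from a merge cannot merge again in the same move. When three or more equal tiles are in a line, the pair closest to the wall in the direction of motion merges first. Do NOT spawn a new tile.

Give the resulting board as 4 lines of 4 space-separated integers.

Slide left:
row 0: [0, 0, 0, 0] -> [0, 0, 0, 0]
row 1: [0, 0, 8, 0] -> [8, 0, 0, 0]
row 2: [0, 0, 4, 16] -> [4, 16, 0, 0]
row 3: [64, 2, 16, 0] -> [64, 2, 16, 0]

Answer:  0  0  0  0
 8  0  0  0
 4 16  0  0
64  2 16  0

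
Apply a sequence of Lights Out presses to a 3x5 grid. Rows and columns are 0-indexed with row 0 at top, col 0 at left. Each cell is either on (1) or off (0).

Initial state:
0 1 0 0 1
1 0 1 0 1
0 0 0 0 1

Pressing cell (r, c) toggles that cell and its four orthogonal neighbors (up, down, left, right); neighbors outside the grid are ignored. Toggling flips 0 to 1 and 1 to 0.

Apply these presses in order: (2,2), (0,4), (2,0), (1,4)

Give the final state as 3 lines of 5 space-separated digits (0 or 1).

Answer: 0 1 0 1 1
0 0 0 1 1
1 0 1 1 0

Derivation:
After press 1 at (2,2):
0 1 0 0 1
1 0 0 0 1
0 1 1 1 1

After press 2 at (0,4):
0 1 0 1 0
1 0 0 0 0
0 1 1 1 1

After press 3 at (2,0):
0 1 0 1 0
0 0 0 0 0
1 0 1 1 1

After press 4 at (1,4):
0 1 0 1 1
0 0 0 1 1
1 0 1 1 0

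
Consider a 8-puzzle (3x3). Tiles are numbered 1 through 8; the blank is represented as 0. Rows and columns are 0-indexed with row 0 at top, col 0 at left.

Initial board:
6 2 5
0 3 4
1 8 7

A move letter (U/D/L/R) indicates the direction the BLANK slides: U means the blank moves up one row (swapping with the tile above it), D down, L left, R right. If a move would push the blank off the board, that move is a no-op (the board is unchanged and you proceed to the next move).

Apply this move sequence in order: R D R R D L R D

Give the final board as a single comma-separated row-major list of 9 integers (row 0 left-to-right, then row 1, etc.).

After move 1 (R):
6 2 5
3 0 4
1 8 7

After move 2 (D):
6 2 5
3 8 4
1 0 7

After move 3 (R):
6 2 5
3 8 4
1 7 0

After move 4 (R):
6 2 5
3 8 4
1 7 0

After move 5 (D):
6 2 5
3 8 4
1 7 0

After move 6 (L):
6 2 5
3 8 4
1 0 7

After move 7 (R):
6 2 5
3 8 4
1 7 0

After move 8 (D):
6 2 5
3 8 4
1 7 0

Answer: 6, 2, 5, 3, 8, 4, 1, 7, 0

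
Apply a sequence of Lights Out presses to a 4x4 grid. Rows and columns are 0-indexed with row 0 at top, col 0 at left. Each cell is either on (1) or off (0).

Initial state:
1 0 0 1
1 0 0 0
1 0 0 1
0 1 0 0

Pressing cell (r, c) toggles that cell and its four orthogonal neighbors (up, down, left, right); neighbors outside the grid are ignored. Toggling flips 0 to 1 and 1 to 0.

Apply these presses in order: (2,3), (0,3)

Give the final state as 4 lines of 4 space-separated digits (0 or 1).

After press 1 at (2,3):
1 0 0 1
1 0 0 1
1 0 1 0
0 1 0 1

After press 2 at (0,3):
1 0 1 0
1 0 0 0
1 0 1 0
0 1 0 1

Answer: 1 0 1 0
1 0 0 0
1 0 1 0
0 1 0 1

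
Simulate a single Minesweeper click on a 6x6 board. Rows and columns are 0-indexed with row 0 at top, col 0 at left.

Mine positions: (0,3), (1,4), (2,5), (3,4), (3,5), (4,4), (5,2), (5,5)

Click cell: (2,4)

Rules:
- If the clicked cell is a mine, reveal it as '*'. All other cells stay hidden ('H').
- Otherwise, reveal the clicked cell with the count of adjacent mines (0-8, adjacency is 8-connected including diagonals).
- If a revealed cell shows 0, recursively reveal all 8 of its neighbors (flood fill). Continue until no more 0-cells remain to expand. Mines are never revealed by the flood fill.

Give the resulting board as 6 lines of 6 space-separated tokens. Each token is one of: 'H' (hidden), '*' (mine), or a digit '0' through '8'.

H H H H H H
H H H H H H
H H H H 4 H
H H H H H H
H H H H H H
H H H H H H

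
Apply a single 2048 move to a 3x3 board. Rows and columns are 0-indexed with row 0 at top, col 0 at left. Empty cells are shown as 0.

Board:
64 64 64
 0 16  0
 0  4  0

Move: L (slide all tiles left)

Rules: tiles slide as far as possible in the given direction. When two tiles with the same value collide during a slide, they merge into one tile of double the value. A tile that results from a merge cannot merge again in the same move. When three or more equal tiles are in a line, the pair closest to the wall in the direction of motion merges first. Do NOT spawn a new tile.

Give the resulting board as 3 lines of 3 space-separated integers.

Slide left:
row 0: [64, 64, 64] -> [128, 64, 0]
row 1: [0, 16, 0] -> [16, 0, 0]
row 2: [0, 4, 0] -> [4, 0, 0]

Answer: 128  64   0
 16   0   0
  4   0   0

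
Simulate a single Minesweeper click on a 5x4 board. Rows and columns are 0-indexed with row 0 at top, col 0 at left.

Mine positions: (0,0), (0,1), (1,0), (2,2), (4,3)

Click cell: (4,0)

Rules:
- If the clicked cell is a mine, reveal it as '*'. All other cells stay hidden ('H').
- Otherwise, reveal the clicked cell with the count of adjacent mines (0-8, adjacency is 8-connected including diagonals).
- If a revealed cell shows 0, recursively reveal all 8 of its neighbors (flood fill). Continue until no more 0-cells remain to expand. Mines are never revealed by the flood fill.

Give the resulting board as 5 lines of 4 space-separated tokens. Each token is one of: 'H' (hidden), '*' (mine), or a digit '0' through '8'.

H H H H
H H H H
1 2 H H
0 1 2 H
0 0 1 H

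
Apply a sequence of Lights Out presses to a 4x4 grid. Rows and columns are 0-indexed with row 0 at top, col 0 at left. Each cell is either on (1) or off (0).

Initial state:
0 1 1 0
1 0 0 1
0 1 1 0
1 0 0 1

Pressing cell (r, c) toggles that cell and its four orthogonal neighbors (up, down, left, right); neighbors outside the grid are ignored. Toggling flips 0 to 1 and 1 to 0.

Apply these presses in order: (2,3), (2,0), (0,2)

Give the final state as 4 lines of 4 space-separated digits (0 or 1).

After press 1 at (2,3):
0 1 1 0
1 0 0 0
0 1 0 1
1 0 0 0

After press 2 at (2,0):
0 1 1 0
0 0 0 0
1 0 0 1
0 0 0 0

After press 3 at (0,2):
0 0 0 1
0 0 1 0
1 0 0 1
0 0 0 0

Answer: 0 0 0 1
0 0 1 0
1 0 0 1
0 0 0 0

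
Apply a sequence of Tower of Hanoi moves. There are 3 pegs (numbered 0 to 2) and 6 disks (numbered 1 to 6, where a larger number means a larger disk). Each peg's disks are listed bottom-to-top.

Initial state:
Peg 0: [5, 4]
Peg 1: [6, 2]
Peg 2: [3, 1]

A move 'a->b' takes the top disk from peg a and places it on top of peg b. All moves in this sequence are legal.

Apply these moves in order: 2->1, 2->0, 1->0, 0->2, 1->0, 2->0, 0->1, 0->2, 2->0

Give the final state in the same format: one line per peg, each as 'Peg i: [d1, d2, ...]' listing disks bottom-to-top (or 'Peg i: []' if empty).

Answer: Peg 0: [5, 4, 3, 2]
Peg 1: [6, 1]
Peg 2: []

Derivation:
After move 1 (2->1):
Peg 0: [5, 4]
Peg 1: [6, 2, 1]
Peg 2: [3]

After move 2 (2->0):
Peg 0: [5, 4, 3]
Peg 1: [6, 2, 1]
Peg 2: []

After move 3 (1->0):
Peg 0: [5, 4, 3, 1]
Peg 1: [6, 2]
Peg 2: []

After move 4 (0->2):
Peg 0: [5, 4, 3]
Peg 1: [6, 2]
Peg 2: [1]

After move 5 (1->0):
Peg 0: [5, 4, 3, 2]
Peg 1: [6]
Peg 2: [1]

After move 6 (2->0):
Peg 0: [5, 4, 3, 2, 1]
Peg 1: [6]
Peg 2: []

After move 7 (0->1):
Peg 0: [5, 4, 3, 2]
Peg 1: [6, 1]
Peg 2: []

After move 8 (0->2):
Peg 0: [5, 4, 3]
Peg 1: [6, 1]
Peg 2: [2]

After move 9 (2->0):
Peg 0: [5, 4, 3, 2]
Peg 1: [6, 1]
Peg 2: []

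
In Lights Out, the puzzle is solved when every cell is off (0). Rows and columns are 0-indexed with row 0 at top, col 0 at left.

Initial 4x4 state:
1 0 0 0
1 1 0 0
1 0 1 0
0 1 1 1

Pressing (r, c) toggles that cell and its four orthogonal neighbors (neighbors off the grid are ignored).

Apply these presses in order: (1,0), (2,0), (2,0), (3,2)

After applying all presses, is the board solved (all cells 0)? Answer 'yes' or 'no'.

Answer: yes

Derivation:
After press 1 at (1,0):
0 0 0 0
0 0 0 0
0 0 1 0
0 1 1 1

After press 2 at (2,0):
0 0 0 0
1 0 0 0
1 1 1 0
1 1 1 1

After press 3 at (2,0):
0 0 0 0
0 0 0 0
0 0 1 0
0 1 1 1

After press 4 at (3,2):
0 0 0 0
0 0 0 0
0 0 0 0
0 0 0 0

Lights still on: 0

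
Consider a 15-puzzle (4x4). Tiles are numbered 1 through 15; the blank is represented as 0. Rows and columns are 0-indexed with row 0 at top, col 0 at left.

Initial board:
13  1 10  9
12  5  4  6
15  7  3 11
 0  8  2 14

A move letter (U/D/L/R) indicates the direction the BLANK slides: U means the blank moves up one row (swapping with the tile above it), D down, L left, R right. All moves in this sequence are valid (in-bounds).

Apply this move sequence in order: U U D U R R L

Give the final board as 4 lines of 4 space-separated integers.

Answer: 13  1 10  9
 5  0  4  6
12  7  3 11
15  8  2 14

Derivation:
After move 1 (U):
13  1 10  9
12  5  4  6
 0  7  3 11
15  8  2 14

After move 2 (U):
13  1 10  9
 0  5  4  6
12  7  3 11
15  8  2 14

After move 3 (D):
13  1 10  9
12  5  4  6
 0  7  3 11
15  8  2 14

After move 4 (U):
13  1 10  9
 0  5  4  6
12  7  3 11
15  8  2 14

After move 5 (R):
13  1 10  9
 5  0  4  6
12  7  3 11
15  8  2 14

After move 6 (R):
13  1 10  9
 5  4  0  6
12  7  3 11
15  8  2 14

After move 7 (L):
13  1 10  9
 5  0  4  6
12  7  3 11
15  8  2 14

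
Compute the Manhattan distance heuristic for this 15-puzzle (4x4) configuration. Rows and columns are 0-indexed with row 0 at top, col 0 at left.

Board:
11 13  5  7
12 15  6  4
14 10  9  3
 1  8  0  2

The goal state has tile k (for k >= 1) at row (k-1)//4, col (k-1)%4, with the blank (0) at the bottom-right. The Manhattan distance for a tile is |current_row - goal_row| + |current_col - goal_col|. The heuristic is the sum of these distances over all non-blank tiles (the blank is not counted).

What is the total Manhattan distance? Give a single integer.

Tile 11: (0,0)->(2,2) = 4
Tile 13: (0,1)->(3,0) = 4
Tile 5: (0,2)->(1,0) = 3
Tile 7: (0,3)->(1,2) = 2
Tile 12: (1,0)->(2,3) = 4
Tile 15: (1,1)->(3,2) = 3
Tile 6: (1,2)->(1,1) = 1
Tile 4: (1,3)->(0,3) = 1
Tile 14: (2,0)->(3,1) = 2
Tile 10: (2,1)->(2,1) = 0
Tile 9: (2,2)->(2,0) = 2
Tile 3: (2,3)->(0,2) = 3
Tile 1: (3,0)->(0,0) = 3
Tile 8: (3,1)->(1,3) = 4
Tile 2: (3,3)->(0,1) = 5
Sum: 4 + 4 + 3 + 2 + 4 + 3 + 1 + 1 + 2 + 0 + 2 + 3 + 3 + 4 + 5 = 41

Answer: 41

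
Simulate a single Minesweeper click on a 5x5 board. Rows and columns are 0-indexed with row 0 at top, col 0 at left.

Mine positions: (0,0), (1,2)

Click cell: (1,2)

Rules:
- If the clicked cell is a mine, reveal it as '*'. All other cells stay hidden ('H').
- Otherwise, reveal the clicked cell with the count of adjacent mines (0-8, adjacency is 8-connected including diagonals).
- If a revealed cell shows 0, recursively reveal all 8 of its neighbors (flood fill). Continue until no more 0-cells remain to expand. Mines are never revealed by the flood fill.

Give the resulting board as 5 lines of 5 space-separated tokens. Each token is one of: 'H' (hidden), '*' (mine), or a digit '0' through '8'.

H H H H H
H H * H H
H H H H H
H H H H H
H H H H H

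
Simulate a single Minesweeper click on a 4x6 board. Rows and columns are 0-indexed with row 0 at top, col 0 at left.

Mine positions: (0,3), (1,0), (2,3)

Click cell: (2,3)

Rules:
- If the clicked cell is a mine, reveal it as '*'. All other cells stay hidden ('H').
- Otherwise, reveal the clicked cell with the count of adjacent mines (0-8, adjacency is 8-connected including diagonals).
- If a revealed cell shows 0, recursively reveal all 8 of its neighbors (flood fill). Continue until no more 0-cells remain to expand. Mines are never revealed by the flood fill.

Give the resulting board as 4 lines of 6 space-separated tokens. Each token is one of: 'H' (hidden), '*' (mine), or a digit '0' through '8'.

H H H H H H
H H H H H H
H H H * H H
H H H H H H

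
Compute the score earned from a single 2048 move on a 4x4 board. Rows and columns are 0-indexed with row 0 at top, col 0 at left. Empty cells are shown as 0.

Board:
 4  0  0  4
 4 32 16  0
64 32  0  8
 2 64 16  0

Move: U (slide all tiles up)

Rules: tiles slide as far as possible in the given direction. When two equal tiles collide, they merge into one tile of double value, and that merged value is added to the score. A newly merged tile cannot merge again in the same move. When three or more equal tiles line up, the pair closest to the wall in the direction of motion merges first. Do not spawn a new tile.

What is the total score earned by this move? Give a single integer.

Slide up:
col 0: [4, 4, 64, 2] -> [8, 64, 2, 0]  score +8 (running 8)
col 1: [0, 32, 32, 64] -> [64, 64, 0, 0]  score +64 (running 72)
col 2: [0, 16, 0, 16] -> [32, 0, 0, 0]  score +32 (running 104)
col 3: [4, 0, 8, 0] -> [4, 8, 0, 0]  score +0 (running 104)
Board after move:
 8 64 32  4
64 64  0  8
 2  0  0  0
 0  0  0  0

Answer: 104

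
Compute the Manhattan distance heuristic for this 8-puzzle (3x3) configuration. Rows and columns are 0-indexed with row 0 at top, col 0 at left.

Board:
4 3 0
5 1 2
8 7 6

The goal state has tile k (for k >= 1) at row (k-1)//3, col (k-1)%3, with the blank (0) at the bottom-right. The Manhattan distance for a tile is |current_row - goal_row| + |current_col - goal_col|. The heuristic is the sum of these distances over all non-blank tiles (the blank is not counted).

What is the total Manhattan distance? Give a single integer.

Tile 4: (0,0)->(1,0) = 1
Tile 3: (0,1)->(0,2) = 1
Tile 5: (1,0)->(1,1) = 1
Tile 1: (1,1)->(0,0) = 2
Tile 2: (1,2)->(0,1) = 2
Tile 8: (2,0)->(2,1) = 1
Tile 7: (2,1)->(2,0) = 1
Tile 6: (2,2)->(1,2) = 1
Sum: 1 + 1 + 1 + 2 + 2 + 1 + 1 + 1 = 10

Answer: 10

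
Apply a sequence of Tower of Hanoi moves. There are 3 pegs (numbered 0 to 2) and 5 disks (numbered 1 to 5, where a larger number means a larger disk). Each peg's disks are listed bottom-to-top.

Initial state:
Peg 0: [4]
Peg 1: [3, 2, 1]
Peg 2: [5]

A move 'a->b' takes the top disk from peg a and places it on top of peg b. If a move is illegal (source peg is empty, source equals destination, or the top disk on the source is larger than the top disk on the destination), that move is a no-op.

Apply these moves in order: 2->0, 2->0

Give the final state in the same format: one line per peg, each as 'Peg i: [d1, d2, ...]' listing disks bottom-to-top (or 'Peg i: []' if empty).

Answer: Peg 0: [4]
Peg 1: [3, 2, 1]
Peg 2: [5]

Derivation:
After move 1 (2->0):
Peg 0: [4]
Peg 1: [3, 2, 1]
Peg 2: [5]

After move 2 (2->0):
Peg 0: [4]
Peg 1: [3, 2, 1]
Peg 2: [5]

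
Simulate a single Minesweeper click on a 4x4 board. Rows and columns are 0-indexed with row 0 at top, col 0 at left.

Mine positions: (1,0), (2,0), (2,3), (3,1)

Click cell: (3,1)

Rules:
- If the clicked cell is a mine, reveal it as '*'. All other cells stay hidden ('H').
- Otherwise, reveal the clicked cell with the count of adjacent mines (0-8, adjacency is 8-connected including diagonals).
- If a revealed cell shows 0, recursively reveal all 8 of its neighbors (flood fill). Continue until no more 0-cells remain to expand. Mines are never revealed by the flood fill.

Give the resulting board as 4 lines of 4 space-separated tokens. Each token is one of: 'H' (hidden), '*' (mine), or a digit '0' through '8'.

H H H H
H H H H
H H H H
H * H H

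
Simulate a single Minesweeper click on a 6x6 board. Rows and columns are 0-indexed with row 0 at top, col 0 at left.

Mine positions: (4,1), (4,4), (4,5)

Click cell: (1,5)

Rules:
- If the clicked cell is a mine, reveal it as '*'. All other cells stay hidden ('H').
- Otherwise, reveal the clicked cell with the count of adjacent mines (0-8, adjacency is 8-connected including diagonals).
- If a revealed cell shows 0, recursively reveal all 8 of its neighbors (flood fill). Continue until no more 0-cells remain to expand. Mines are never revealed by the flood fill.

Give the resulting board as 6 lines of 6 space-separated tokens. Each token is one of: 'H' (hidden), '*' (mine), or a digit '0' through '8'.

0 0 0 0 0 0
0 0 0 0 0 0
0 0 0 0 0 0
1 1 1 1 2 2
H H H H H H
H H H H H H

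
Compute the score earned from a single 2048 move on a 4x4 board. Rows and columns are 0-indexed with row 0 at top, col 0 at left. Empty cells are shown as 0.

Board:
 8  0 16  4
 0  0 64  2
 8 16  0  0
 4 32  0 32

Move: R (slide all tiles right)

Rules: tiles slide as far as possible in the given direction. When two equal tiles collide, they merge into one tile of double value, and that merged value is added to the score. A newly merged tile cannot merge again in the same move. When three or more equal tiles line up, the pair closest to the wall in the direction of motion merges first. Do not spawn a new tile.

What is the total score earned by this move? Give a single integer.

Answer: 64

Derivation:
Slide right:
row 0: [8, 0, 16, 4] -> [0, 8, 16, 4]  score +0 (running 0)
row 1: [0, 0, 64, 2] -> [0, 0, 64, 2]  score +0 (running 0)
row 2: [8, 16, 0, 0] -> [0, 0, 8, 16]  score +0 (running 0)
row 3: [4, 32, 0, 32] -> [0, 0, 4, 64]  score +64 (running 64)
Board after move:
 0  8 16  4
 0  0 64  2
 0  0  8 16
 0  0  4 64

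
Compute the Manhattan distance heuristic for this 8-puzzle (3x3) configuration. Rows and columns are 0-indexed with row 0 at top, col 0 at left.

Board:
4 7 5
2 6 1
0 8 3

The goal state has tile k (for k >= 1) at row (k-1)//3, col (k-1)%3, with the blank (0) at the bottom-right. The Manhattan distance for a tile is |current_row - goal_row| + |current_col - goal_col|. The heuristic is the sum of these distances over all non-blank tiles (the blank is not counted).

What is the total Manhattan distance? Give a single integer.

Answer: 14

Derivation:
Tile 4: at (0,0), goal (1,0), distance |0-1|+|0-0| = 1
Tile 7: at (0,1), goal (2,0), distance |0-2|+|1-0| = 3
Tile 5: at (0,2), goal (1,1), distance |0-1|+|2-1| = 2
Tile 2: at (1,0), goal (0,1), distance |1-0|+|0-1| = 2
Tile 6: at (1,1), goal (1,2), distance |1-1|+|1-2| = 1
Tile 1: at (1,2), goal (0,0), distance |1-0|+|2-0| = 3
Tile 8: at (2,1), goal (2,1), distance |2-2|+|1-1| = 0
Tile 3: at (2,2), goal (0,2), distance |2-0|+|2-2| = 2
Sum: 1 + 3 + 2 + 2 + 1 + 3 + 0 + 2 = 14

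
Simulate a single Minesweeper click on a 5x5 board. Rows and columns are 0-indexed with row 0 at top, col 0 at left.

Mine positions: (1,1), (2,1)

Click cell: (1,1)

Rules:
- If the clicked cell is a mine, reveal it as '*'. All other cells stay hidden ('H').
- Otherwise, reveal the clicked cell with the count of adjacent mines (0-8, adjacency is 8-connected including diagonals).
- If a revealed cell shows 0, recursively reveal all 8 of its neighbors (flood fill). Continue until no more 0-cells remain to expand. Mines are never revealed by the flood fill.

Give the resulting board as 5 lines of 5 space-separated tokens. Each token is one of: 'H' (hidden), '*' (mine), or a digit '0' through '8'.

H H H H H
H * H H H
H H H H H
H H H H H
H H H H H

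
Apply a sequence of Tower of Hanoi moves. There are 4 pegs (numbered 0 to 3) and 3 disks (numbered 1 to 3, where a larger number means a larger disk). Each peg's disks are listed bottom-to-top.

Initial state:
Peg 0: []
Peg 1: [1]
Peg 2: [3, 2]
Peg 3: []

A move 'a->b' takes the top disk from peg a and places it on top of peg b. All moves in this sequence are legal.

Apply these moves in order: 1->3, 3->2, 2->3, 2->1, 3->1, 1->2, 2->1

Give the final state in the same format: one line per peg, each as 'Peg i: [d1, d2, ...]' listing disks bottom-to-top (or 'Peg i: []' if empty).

Answer: Peg 0: []
Peg 1: [2, 1]
Peg 2: [3]
Peg 3: []

Derivation:
After move 1 (1->3):
Peg 0: []
Peg 1: []
Peg 2: [3, 2]
Peg 3: [1]

After move 2 (3->2):
Peg 0: []
Peg 1: []
Peg 2: [3, 2, 1]
Peg 3: []

After move 3 (2->3):
Peg 0: []
Peg 1: []
Peg 2: [3, 2]
Peg 3: [1]

After move 4 (2->1):
Peg 0: []
Peg 1: [2]
Peg 2: [3]
Peg 3: [1]

After move 5 (3->1):
Peg 0: []
Peg 1: [2, 1]
Peg 2: [3]
Peg 3: []

After move 6 (1->2):
Peg 0: []
Peg 1: [2]
Peg 2: [3, 1]
Peg 3: []

After move 7 (2->1):
Peg 0: []
Peg 1: [2, 1]
Peg 2: [3]
Peg 3: []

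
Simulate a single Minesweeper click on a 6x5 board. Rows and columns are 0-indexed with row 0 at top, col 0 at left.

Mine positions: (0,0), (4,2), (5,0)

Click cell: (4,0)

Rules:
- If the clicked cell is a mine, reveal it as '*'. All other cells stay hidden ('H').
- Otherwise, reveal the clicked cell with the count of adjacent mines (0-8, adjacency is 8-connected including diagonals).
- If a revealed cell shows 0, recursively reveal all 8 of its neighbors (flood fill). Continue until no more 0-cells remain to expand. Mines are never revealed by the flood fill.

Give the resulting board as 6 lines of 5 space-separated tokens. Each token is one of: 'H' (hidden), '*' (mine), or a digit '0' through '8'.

H H H H H
H H H H H
H H H H H
H H H H H
1 H H H H
H H H H H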